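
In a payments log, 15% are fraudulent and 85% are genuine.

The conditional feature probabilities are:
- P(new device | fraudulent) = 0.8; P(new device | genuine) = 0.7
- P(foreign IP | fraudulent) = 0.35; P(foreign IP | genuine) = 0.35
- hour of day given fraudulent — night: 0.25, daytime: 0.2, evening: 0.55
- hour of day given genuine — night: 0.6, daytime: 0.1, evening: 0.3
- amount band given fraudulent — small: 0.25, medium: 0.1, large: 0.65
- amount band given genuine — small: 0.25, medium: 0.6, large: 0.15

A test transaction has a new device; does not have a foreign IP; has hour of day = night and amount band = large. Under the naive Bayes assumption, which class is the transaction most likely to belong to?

genuine

fraudulent: 0.15 × 0.8 × (1−0.35) × 0.25 × 0.65 = 0.012675
genuine: 0.85 × 0.7 × (1−0.35) × 0.6 × 0.15 = 0.0348075
Highest score → genuine.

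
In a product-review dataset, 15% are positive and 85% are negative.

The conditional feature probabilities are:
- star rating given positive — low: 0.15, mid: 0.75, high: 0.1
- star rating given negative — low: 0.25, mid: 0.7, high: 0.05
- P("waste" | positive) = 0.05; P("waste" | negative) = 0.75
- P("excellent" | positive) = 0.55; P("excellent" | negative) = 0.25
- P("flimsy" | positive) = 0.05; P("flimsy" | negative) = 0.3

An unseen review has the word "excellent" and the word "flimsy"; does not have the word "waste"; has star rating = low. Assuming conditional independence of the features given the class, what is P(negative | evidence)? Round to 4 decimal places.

0.8714

positive: 0.15 × 0.15 × (1−0.05) × 0.55 × 0.05 = 0.0005878125
negative: 0.85 × 0.25 × (1−0.75) × 0.25 × 0.3 = 0.003984375
P(negative | x) = 0.003984375 / 0.0045721875 ≈ 0.8714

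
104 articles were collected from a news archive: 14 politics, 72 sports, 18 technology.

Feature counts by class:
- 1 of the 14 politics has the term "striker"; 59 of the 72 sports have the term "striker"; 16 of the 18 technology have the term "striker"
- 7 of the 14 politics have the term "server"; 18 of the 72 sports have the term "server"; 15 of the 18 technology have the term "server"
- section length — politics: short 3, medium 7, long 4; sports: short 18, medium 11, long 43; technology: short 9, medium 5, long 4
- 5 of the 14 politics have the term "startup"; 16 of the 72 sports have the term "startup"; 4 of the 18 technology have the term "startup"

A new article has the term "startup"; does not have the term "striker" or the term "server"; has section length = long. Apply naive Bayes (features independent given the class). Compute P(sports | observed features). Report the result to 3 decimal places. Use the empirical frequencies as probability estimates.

0.656

politics: (14/104) × (13/14) × (7/14) × (4/14) × (5/14) ≈ 0.00637755
sports: (72/104) × (13/72) × (54/72) × (43/72) × (16/72) ≈ 0.0124421
technology: (18/104) × (2/18) × (3/18) × (4/18) × (4/18) ≈ 0.000158278
P(sports | x) = 0.0124421 / 0.018977928 ≈ 0.656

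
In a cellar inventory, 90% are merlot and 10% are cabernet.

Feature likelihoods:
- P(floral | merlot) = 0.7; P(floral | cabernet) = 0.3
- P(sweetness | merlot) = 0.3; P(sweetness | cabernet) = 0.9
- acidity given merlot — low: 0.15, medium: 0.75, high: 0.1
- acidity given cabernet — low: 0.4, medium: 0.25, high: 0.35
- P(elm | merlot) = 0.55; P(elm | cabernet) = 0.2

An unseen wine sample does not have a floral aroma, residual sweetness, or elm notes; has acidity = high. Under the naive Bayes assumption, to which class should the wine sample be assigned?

merlot

merlot: 0.9 × (1−0.7) × (1−0.3) × 0.1 × (1−0.55) = 0.008505
cabernet: 0.1 × (1−0.3) × (1−0.9) × 0.35 × (1−0.2) = 0.00196
Highest score → merlot.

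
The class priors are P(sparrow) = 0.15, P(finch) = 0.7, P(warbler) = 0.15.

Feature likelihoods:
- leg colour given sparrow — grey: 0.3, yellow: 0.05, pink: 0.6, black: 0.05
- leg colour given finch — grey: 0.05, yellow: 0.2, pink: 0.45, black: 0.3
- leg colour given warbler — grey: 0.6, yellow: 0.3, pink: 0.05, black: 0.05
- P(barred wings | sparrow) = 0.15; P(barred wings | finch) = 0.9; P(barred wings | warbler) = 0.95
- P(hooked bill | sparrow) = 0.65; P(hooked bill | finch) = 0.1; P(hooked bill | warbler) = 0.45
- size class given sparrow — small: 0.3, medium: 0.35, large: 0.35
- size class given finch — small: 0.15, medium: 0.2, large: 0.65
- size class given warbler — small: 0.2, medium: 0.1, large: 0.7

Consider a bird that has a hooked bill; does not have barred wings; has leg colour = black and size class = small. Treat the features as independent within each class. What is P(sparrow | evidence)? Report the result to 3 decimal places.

sparrow: 0.15 × 0.05 × (1−0.15) × 0.65 × 0.3 = 0.001243125
finch: 0.7 × 0.3 × (1−0.9) × 0.1 × 0.15 = 0.000315
warbler: 0.15 × 0.05 × (1−0.95) × 0.45 × 0.2 = 0.00003375
P(sparrow | x) = 0.001243125 / 0.001591875 ≈ 0.781

0.781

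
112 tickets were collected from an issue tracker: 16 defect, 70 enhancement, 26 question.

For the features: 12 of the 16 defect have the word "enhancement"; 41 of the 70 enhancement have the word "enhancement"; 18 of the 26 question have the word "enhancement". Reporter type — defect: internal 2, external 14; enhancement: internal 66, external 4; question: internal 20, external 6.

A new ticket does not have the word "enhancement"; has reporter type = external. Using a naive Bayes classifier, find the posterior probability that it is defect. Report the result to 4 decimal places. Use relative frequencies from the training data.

0.4998

defect: (16/112) × (4/16) × (14/16) = 0.03125
enhancement: (70/112) × (29/70) × (4/70) ≈ 0.0147959
question: (26/112) × (8/26) × (6/26) ≈ 0.0164835
P(defect | x) = 0.03125 / 0.0625294 ≈ 0.4998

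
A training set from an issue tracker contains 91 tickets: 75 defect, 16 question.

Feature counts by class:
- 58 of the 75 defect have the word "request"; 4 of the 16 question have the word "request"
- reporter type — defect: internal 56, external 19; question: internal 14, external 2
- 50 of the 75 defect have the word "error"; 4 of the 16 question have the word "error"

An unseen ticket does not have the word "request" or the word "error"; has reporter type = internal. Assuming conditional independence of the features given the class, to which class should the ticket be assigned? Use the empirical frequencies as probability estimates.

question

defect: (75/91) × (17/75) × (56/75) × (25/75) ≈ 0.0464957
question: (16/91) × (12/16) × (14/16) × (12/16) ≈ 0.0865385
Highest score → question.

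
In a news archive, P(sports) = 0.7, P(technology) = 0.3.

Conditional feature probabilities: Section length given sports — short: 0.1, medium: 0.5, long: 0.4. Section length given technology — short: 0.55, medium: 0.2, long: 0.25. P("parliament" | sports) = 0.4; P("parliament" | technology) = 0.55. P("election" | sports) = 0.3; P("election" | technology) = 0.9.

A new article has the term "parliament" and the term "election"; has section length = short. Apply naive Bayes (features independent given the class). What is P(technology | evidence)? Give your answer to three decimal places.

0.907

sports: 0.7 × 0.1 × 0.4 × 0.3 = 0.0084
technology: 0.3 × 0.55 × 0.55 × 0.9 = 0.081675
P(technology | x) = 0.081675 / 0.090075 ≈ 0.907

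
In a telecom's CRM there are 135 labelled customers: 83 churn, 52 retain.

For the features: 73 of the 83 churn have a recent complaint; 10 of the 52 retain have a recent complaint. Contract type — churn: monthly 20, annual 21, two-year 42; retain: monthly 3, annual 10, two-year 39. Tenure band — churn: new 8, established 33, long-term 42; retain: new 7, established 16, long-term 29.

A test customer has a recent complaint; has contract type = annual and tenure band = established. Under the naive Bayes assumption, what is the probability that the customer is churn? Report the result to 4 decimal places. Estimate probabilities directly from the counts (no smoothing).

0.9254

churn: (83/135) × (73/83) × (21/83) × (33/83) ≈ 0.0543959
retain: (52/135) × (10/52) × (10/52) × (16/52) ≈ 0.00438308
P(churn | x) = 0.0543959 / 0.05877898 ≈ 0.9254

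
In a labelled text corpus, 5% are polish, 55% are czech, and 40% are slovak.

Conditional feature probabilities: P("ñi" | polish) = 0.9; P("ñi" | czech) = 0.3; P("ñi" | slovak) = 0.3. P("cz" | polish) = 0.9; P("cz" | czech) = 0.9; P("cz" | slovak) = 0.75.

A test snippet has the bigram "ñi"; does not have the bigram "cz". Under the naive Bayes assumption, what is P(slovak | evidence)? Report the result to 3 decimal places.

polish: 0.05 × 0.9 × (1−0.9) = 0.0045
czech: 0.55 × 0.3 × (1−0.9) = 0.0165
slovak: 0.4 × 0.3 × (1−0.75) = 0.03
P(slovak | x) = 0.03 / 0.051 ≈ 0.588

0.588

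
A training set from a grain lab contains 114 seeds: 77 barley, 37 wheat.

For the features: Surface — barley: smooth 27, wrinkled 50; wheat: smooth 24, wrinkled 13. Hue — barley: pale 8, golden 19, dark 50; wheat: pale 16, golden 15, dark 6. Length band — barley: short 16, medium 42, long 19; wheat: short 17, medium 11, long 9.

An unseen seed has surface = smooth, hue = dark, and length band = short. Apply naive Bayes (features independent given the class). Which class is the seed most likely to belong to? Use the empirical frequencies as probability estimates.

barley: (77/114) × (27/77) × (50/77) × (16/77) ≈ 0.0319571
wheat: (37/114) × (24/37) × (6/37) × (17/37) ≈ 0.0156857
Highest score → barley.

barley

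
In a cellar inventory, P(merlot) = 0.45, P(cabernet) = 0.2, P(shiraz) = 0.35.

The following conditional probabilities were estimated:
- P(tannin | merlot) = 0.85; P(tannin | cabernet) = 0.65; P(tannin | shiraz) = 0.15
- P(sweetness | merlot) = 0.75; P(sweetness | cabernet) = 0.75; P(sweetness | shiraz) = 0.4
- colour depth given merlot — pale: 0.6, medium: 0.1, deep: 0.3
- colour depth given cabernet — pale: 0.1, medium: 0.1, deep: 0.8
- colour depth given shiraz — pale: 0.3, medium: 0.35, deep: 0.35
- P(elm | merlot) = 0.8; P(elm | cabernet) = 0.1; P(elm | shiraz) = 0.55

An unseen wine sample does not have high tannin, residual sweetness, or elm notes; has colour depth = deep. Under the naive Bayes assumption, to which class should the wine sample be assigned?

shiraz

merlot: 0.45 × (1−0.85) × (1−0.75) × 0.3 × (1−0.8) = 0.0010125
cabernet: 0.2 × (1−0.65) × (1−0.75) × 0.8 × (1−0.1) = 0.0126
shiraz: 0.35 × (1−0.15) × (1−0.4) × 0.35 × (1−0.55) = 0.02811375
Highest score → shiraz.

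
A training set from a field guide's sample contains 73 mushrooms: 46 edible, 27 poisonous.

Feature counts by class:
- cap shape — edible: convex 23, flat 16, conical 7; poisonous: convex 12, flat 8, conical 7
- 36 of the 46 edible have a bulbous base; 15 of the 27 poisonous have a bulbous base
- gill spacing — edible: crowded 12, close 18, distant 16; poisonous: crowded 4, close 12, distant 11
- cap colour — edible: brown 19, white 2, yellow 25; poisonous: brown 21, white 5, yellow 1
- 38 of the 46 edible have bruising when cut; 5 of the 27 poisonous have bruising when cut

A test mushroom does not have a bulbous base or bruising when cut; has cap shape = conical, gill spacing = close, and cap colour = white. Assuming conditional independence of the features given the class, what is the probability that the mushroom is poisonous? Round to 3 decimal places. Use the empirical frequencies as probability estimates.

edible: (46/73) × (7/46) × (10/46) × (18/46) × (2/46) × (8/46) ≈ 0.0000616789
poisonous: (27/73) × (7/27) × (12/27) × (12/27) × (5/27) × (22/27) ≈ 0.00285809
P(poisonous | x) = 0.00285809 / 0.0029197689 ≈ 0.979

0.979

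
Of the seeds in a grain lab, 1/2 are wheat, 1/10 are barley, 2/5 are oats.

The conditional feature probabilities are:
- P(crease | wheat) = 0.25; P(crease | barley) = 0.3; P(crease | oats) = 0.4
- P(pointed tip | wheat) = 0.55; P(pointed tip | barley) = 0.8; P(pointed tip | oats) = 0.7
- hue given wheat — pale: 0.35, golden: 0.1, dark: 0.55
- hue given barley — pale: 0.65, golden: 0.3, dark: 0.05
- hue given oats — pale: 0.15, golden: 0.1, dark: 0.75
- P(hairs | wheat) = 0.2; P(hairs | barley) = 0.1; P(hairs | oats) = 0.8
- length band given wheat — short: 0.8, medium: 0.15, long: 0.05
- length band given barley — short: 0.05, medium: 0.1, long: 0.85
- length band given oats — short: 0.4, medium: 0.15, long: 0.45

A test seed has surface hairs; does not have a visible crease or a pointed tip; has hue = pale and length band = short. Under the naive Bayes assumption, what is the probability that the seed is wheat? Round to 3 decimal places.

0.730

wheat: 0.5 × (1−0.25) × (1−0.55) × 0.35 × 0.2 × 0.8 = 0.00945
barley: 0.1 × (1−0.3) × (1−0.8) × 0.65 × 0.1 × 0.05 = 0.0000455
oats: 0.4 × (1−0.4) × (1−0.7) × 0.15 × 0.8 × 0.4 = 0.003456
P(wheat | x) = 0.00945 / 0.0129515 ≈ 0.730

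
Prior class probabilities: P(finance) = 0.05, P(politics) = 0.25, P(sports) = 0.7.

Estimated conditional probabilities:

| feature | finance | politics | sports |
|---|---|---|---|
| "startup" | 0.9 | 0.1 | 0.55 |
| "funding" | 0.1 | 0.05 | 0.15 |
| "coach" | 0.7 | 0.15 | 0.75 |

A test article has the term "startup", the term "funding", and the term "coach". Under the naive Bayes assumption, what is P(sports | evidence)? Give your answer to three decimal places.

finance: 0.05 × 0.9 × 0.1 × 0.7 = 0.00315
politics: 0.25 × 0.1 × 0.05 × 0.15 = 0.0001875
sports: 0.7 × 0.55 × 0.15 × 0.75 = 0.0433125
P(sports | x) = 0.0433125 / 0.04665 ≈ 0.928

0.928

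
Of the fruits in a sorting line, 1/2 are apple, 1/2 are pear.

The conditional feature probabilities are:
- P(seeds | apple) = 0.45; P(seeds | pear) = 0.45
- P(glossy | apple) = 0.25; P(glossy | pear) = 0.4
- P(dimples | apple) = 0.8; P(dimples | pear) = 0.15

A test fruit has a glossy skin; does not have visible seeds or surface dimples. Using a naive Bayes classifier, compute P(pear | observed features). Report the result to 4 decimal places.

0.8718

apple: 0.5 × (1−0.45) × 0.25 × (1−0.8) = 0.01375
pear: 0.5 × (1−0.45) × 0.4 × (1−0.15) = 0.0935
P(pear | x) = 0.0935 / 0.10725 ≈ 0.8718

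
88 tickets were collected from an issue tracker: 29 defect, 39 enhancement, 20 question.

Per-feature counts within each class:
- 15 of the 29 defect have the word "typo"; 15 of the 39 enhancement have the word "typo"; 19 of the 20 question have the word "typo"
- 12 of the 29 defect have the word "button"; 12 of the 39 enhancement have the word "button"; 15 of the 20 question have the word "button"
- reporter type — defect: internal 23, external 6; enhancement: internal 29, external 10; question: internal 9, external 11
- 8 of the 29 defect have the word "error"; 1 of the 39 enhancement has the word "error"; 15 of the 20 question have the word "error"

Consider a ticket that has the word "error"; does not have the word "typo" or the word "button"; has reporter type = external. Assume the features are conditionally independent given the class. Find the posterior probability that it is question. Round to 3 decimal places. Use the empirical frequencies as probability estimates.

0.151

defect: (29/88) × (14/29) × (17/29) × (6/29) × (8/29) ≈ 0.00532282
enhancement: (39/88) × (24/39) × (27/39) × (10/39) × (1/39) ≈ 0.00124136
question: (20/88) × (1/20) × (5/20) × (11/20) × (15/20) = 0.001171875
P(question | x) = 0.001171875 / 0.007736055 ≈ 0.151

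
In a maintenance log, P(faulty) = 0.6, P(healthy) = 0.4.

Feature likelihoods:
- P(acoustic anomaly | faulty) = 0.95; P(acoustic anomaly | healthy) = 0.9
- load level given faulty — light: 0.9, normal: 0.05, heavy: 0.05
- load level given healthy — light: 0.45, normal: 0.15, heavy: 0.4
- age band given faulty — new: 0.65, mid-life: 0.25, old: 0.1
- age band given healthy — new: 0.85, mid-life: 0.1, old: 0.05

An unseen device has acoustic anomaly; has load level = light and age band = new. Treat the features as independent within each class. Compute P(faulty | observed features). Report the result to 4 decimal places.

0.7077

faulty: 0.6 × 0.95 × 0.9 × 0.65 = 0.33345
healthy: 0.4 × 0.9 × 0.45 × 0.85 = 0.1377
P(faulty | x) = 0.33345 / 0.47115 ≈ 0.7077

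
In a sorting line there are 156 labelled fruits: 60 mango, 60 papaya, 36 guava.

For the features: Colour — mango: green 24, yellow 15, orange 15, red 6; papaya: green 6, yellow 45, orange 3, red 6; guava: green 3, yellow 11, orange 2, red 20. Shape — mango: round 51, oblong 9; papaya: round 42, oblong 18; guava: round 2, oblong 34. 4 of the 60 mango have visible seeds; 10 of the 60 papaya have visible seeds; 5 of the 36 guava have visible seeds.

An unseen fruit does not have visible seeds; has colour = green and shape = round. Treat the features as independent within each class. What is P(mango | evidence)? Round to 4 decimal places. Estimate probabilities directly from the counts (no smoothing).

mango: (60/156) × (24/60) × (51/60) × (56/60) ≈ 0.122051
papaya: (60/156) × (6/60) × (42/60) × (50/60) ≈ 0.0224359
guava: (36/156) × (3/36) × (2/36) × (31/36) ≈ 0.000919991
P(mango | x) = 0.122051 / 0.145406891 ≈ 0.8394

0.8394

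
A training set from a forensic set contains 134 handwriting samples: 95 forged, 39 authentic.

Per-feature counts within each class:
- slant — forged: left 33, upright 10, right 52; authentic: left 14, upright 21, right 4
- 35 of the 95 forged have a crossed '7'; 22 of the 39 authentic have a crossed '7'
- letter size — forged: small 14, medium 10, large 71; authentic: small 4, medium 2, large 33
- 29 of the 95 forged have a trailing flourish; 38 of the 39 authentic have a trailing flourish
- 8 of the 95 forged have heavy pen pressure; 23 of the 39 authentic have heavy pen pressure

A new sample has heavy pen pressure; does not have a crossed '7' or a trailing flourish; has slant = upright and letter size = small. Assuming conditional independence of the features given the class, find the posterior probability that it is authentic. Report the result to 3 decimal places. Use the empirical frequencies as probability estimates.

0.207

forged: (95/134) × (10/95) × (60/95) × (14/95) × (66/95) × (8/95) ≈ 0.000406363
authentic: (39/134) × (21/39) × (17/39) × (4/39) × (1/39) × (23/39) ≈ 0.000105948
P(authentic | x) = 0.000105948 / 0.000512311 ≈ 0.207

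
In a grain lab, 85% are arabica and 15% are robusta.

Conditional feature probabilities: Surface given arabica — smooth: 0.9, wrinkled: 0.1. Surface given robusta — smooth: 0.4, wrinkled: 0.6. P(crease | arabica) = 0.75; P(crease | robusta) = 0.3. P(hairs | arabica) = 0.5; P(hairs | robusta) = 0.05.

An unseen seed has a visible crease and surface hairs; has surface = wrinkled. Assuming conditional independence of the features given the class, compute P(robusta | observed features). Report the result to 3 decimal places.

0.041

arabica: 0.85 × 0.1 × 0.75 × 0.5 = 0.031875
robusta: 0.15 × 0.6 × 0.3 × 0.05 = 0.00135
P(robusta | x) = 0.00135 / 0.033225 ≈ 0.041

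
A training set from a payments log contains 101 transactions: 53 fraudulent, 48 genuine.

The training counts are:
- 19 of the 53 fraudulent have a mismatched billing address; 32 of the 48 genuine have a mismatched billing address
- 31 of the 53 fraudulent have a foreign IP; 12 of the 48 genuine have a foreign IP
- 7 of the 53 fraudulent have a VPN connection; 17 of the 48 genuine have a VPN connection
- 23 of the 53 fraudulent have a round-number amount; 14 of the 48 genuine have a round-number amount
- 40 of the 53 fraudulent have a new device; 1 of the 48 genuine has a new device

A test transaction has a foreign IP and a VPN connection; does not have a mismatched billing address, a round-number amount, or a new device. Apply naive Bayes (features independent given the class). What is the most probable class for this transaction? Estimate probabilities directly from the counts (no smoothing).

genuine

fraudulent: (53/101) × (34/53) × (31/53) × (7/53) × (30/53) × (13/53) ≈ 0.00361059
genuine: (48/101) × (16/48) × (12/48) × (17/48) × (34/48) × (47/48) ≈ 0.00972838
Highest score → genuine.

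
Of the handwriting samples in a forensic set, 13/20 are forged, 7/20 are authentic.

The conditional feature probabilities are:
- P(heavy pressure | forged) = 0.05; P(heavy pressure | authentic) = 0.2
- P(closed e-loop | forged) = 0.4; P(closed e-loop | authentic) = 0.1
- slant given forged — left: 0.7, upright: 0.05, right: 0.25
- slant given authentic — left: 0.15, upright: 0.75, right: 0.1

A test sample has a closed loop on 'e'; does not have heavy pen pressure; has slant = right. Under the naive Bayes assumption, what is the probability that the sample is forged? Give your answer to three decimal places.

0.957

forged: 0.65 × (1−0.05) × 0.4 × 0.25 = 0.06175
authentic: 0.35 × (1−0.2) × 0.1 × 0.1 = 0.0028
P(forged | x) = 0.06175 / 0.06455 ≈ 0.957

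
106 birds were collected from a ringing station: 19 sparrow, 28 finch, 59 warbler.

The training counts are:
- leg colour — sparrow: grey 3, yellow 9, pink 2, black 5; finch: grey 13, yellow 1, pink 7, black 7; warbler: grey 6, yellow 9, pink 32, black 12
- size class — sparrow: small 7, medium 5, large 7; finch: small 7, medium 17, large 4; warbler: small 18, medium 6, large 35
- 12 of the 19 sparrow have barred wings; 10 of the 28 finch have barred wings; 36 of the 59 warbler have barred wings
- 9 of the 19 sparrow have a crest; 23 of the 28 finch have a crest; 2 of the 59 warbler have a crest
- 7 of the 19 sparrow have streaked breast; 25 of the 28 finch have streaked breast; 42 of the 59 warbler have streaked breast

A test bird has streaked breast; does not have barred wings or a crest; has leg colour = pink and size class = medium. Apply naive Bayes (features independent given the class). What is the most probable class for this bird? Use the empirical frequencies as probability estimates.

warbler

sparrow: (19/106) × (2/19) × (5/19) × (7/19) × (10/19) × (7/19) ≈ 0.000354712
finch: (28/106) × (7/28) × (17/28) × (18/28) × (5/28) × (25/28) ≈ 0.00410952
warbler: (59/106) × (32/59) × (6/59) × (23/59) × (57/59) × (42/59) ≈ 0.00823075
Highest score → warbler.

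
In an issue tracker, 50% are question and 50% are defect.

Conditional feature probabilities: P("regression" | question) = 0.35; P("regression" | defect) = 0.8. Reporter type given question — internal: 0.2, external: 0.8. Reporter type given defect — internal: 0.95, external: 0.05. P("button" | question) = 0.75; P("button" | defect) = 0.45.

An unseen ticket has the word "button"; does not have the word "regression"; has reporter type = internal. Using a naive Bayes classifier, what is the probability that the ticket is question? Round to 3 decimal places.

question: 0.5 × (1−0.35) × 0.2 × 0.75 = 0.04875
defect: 0.5 × (1−0.8) × 0.95 × 0.45 = 0.04275
P(question | x) = 0.04875 / 0.0915 ≈ 0.533

0.533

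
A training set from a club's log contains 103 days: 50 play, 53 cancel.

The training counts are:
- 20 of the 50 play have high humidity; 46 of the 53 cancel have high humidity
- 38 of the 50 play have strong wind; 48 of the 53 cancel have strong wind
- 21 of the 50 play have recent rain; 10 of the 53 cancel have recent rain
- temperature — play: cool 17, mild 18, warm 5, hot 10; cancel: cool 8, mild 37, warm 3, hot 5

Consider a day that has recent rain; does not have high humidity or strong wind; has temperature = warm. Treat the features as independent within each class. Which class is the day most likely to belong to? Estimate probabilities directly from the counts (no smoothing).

play

play: (50/103) × (30/50) × (12/50) × (21/50) × (5/50) ≈ 0.00293592
cancel: (53/103) × (7/53) × (5/53) × (10/53) × (3/53) ≈ 0.0000684738
Highest score → play.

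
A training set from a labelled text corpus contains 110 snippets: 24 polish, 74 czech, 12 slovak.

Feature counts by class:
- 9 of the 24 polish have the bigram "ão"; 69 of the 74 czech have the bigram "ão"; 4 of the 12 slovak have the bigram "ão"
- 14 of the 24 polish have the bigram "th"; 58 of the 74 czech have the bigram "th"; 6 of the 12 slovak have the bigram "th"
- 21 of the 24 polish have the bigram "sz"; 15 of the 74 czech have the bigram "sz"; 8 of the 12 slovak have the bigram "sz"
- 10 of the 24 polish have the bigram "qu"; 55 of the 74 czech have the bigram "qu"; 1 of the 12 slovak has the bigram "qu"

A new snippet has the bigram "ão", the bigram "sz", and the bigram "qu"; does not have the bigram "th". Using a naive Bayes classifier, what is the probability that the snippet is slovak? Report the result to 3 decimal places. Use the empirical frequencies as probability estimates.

polish: (24/110) × (9/24) × (10/24) × (21/24) × (10/24) ≈ 0.012429
czech: (74/110) × (69/74) × (16/74) × (15/74) × (55/74) ≈ 0.0204331
slovak: (12/110) × (4/12) × (6/12) × (8/12) × (1/12) ≈ 0.0010101
P(slovak | x) = 0.0010101 / 0.0338722 ≈ 0.030

0.030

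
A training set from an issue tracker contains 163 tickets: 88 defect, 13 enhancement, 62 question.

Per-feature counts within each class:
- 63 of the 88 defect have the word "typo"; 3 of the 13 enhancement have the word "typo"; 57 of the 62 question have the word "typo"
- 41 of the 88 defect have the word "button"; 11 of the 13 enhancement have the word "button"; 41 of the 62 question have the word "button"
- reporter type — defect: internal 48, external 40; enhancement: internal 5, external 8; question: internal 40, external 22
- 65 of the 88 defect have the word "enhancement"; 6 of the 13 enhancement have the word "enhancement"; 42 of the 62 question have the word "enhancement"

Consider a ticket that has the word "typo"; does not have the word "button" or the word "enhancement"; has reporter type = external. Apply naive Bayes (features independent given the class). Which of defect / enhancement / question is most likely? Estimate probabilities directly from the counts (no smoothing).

defect: (88/163) × (63/88) × (47/88) × (40/88) × (23/88) ≈ 0.024524
enhancement: (13/163) × (3/13) × (2/13) × (8/13) × (7/13) ≈ 0.000938257
question: (62/163) × (57/62) × (21/62) × (22/62) × (20/62) ≈ 0.0135576
Highest score → defect.

defect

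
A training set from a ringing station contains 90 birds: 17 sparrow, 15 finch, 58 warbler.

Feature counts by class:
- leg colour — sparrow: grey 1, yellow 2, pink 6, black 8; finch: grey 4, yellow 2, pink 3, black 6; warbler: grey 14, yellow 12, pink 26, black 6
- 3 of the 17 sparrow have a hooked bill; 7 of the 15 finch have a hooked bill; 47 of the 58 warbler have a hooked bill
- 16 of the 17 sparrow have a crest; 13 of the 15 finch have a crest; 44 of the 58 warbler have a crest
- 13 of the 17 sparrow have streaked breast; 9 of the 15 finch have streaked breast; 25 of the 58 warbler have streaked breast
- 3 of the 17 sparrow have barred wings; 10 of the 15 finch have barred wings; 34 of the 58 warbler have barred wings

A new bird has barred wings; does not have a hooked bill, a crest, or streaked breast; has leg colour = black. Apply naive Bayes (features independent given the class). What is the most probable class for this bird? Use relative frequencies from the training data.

sparrow: (17/90) × (8/17) × (14/17) × (1/17) × (4/17) × (3/17) ≈ 0.000178797
finch: (15/90) × (6/15) × (8/15) × (2/15) × (6/15) × (10/15) ≈ 0.0012642
warbler: (58/90) × (6/58) × (11/58) × (14/58) × (33/58) × (34/58) ≈ 0.00101791
Highest score → finch.

finch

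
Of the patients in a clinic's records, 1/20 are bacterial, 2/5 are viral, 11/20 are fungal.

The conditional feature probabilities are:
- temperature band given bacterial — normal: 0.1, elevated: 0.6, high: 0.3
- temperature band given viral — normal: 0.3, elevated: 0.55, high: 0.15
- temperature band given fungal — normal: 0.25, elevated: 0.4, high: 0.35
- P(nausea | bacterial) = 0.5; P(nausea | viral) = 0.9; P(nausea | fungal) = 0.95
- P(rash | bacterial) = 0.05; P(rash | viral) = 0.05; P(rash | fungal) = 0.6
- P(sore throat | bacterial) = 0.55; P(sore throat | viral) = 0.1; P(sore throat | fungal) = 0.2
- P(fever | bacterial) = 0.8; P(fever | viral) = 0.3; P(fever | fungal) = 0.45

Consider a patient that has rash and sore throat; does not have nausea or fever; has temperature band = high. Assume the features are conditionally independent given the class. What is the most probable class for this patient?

bacterial: 0.05 × 0.3 × (1−0.5) × 0.05 × 0.55 × (1−0.8) = 0.00004125
viral: 0.4 × 0.15 × (1−0.9) × 0.05 × 0.1 × (1−0.3) = 0.000021
fungal: 0.55 × 0.35 × (1−0.95) × 0.6 × 0.2 × (1−0.45) = 0.00063525
Highest score → fungal.

fungal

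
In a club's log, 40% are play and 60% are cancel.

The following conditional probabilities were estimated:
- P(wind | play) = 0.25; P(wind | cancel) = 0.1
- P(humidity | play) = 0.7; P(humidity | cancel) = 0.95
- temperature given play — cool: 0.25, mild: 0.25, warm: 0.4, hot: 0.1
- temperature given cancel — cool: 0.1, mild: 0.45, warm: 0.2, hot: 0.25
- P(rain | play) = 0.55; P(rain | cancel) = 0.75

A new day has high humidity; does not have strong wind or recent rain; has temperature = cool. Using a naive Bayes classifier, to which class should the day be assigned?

play

play: 0.4 × (1−0.25) × 0.7 × 0.25 × (1−0.55) = 0.023625
cancel: 0.6 × (1−0.1) × 0.95 × 0.1 × (1−0.75) = 0.012825
Highest score → play.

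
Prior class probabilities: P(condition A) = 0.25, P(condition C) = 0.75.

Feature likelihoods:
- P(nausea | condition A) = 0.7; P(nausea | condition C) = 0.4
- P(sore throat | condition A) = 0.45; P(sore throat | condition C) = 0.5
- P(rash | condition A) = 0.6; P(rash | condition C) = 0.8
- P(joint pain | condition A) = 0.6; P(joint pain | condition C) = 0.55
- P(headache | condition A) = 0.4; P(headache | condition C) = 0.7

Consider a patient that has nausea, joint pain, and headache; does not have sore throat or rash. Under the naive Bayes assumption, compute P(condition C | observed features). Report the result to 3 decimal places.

condition A: 0.25 × 0.7 × (1−0.45) × (1−0.6) × 0.6 × 0.4 = 0.00924
condition C: 0.75 × 0.4 × (1−0.5) × (1−0.8) × 0.55 × 0.7 = 0.01155
P(condition C | x) = 0.01155 / 0.02079 ≈ 0.556

0.556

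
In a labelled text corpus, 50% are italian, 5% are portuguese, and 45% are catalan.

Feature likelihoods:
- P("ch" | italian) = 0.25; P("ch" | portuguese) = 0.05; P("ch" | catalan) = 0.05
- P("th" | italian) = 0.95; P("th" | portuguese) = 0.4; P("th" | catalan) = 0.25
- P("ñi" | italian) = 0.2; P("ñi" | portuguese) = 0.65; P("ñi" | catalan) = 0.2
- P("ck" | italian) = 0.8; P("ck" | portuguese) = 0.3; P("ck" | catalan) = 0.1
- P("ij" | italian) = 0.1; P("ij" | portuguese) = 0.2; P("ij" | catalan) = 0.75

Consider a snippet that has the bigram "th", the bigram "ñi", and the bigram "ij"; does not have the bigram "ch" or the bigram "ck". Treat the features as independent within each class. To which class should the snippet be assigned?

italian: 0.5 × (1−0.25) × 0.95 × 0.2 × (1−0.8) × 0.1 = 0.001425
portuguese: 0.05 × (1−0.05) × 0.4 × 0.65 × (1−0.3) × 0.2 = 0.001729
catalan: 0.45 × (1−0.05) × 0.25 × 0.2 × (1−0.1) × 0.75 = 0.014428125
Highest score → catalan.

catalan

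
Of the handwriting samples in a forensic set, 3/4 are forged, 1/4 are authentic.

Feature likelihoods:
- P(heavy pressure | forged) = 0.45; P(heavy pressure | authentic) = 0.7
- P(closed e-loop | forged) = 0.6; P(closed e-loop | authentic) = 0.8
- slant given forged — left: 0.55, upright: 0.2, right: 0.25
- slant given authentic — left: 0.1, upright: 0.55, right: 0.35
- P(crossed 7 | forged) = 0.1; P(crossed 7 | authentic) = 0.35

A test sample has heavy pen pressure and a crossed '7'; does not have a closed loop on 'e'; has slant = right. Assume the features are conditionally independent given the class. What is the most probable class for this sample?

authentic

forged: 0.75 × 0.45 × (1−0.6) × 0.25 × 0.1 = 0.003375
authentic: 0.25 × 0.7 × (1−0.8) × 0.35 × 0.35 = 0.0042875
Highest score → authentic.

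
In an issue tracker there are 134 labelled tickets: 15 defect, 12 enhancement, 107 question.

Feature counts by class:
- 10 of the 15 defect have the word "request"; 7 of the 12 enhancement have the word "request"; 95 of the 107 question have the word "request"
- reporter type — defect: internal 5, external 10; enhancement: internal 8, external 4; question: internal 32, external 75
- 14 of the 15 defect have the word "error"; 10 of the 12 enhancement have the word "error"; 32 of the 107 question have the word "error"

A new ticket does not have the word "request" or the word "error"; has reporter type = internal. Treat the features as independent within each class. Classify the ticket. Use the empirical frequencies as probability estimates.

question

defect: (15/134) × (5/15) × (5/15) × (1/15) ≈ 0.000829187
enhancement: (12/134) × (5/12) × (8/12) × (2/12) ≈ 0.00414594
question: (107/134) × (12/107) × (32/107) × (75/107) ≈ 0.0187724
Highest score → question.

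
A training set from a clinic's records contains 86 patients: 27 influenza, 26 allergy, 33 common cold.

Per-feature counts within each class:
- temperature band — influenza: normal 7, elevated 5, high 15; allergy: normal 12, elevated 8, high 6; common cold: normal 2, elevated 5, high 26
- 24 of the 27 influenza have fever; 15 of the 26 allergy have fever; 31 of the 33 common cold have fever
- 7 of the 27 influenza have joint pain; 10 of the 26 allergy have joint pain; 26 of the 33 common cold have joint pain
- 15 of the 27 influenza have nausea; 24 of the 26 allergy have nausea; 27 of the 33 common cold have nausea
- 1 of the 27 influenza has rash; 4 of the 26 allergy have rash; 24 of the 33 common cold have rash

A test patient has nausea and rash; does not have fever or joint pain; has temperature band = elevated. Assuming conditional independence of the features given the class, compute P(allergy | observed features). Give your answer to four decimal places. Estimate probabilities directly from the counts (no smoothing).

0.8636

influenza: (27/86) × (5/27) × (3/27) × (20/27) × (15/27) × (1/27) ≈ 0.0000984598
allergy: (26/86) × (8/26) × (11/26) × (16/26) × (24/26) × (4/26) ≈ 0.00343939
common cold: (33/86) × (5/33) × (2/33) × (7/33) × (27/33) × (24/33) ≈ 0.000444753
P(allergy | x) = 0.00343939 / 0.0039826028 ≈ 0.8636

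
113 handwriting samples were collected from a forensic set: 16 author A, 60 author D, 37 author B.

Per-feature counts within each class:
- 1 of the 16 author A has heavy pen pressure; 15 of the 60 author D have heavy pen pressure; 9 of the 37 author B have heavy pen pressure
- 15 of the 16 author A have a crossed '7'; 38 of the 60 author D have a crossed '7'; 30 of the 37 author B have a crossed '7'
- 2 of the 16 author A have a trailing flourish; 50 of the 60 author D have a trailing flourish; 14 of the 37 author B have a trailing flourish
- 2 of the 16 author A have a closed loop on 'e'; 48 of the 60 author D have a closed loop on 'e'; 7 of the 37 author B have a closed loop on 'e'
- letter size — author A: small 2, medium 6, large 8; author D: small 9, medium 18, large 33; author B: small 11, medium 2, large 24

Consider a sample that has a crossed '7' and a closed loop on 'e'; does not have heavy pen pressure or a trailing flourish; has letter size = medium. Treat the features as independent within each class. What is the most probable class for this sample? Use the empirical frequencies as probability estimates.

author D

author A: (16/113) × (15/16) × (15/16) × (14/16) × (2/16) × (6/16) ≈ 0.00510427
author D: (60/113) × (45/60) × (38/60) × (10/60) × (48/60) × (18/60) ≈ 0.0100885
author B: (37/113) × (28/37) × (30/37) × (23/37) × (7/37) × (2/37) ≈ 0.00127717
Highest score → author D.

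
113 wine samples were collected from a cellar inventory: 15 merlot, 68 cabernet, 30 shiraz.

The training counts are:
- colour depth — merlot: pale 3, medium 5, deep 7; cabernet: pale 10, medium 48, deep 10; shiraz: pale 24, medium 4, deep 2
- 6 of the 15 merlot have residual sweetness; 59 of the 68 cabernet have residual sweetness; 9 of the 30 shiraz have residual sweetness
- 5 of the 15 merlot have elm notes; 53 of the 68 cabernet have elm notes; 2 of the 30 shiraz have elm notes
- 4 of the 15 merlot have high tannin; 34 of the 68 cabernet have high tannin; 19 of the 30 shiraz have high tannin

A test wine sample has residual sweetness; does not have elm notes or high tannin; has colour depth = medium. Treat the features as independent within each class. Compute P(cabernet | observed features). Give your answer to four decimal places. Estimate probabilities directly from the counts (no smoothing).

0.7679

merlot: (15/113) × (5/15) × (6/15) × (10/15) × (11/15) ≈ 0.0086529
cabernet: (68/113) × (48/68) × (59/68) × (15/68) × (34/68) ≈ 0.0406498
shiraz: (30/113) × (4/30) × (9/30) × (28/30) × (11/30) ≈ 0.00363422
P(cabernet | x) = 0.0406498 / 0.05293692 ≈ 0.7679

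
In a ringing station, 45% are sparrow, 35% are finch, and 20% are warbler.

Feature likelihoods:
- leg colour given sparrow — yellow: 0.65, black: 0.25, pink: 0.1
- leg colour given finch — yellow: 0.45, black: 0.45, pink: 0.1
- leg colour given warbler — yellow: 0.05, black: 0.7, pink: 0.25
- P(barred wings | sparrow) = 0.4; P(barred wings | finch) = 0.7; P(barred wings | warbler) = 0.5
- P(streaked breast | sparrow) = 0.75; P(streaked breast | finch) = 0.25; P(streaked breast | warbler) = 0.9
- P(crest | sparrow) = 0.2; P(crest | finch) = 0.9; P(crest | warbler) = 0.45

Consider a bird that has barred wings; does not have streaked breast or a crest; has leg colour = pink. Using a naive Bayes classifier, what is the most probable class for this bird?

sparrow: 0.45 × 0.1 × 0.4 × (1−0.75) × (1−0.2) = 0.0036
finch: 0.35 × 0.1 × 0.7 × (1−0.25) × (1−0.9) = 0.0018375
warbler: 0.2 × 0.25 × 0.5 × (1−0.9) × (1−0.45) = 0.001375
Highest score → sparrow.

sparrow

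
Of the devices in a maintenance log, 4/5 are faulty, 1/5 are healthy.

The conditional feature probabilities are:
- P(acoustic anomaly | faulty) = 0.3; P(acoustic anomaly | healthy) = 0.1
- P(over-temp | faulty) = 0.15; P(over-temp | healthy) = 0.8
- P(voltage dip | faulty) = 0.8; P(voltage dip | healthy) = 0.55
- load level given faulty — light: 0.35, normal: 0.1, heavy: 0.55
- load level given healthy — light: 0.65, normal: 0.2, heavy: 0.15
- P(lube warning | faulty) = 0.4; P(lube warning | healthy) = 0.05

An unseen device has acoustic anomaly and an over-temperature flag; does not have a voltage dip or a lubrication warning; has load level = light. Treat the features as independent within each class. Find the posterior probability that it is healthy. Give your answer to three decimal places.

0.746

faulty: 0.8 × 0.3 × 0.15 × (1−0.8) × 0.35 × (1−0.4) = 0.001512
healthy: 0.2 × 0.1 × 0.8 × (1−0.55) × 0.65 × (1−0.05) = 0.004446
P(healthy | x) = 0.004446 / 0.005958 ≈ 0.746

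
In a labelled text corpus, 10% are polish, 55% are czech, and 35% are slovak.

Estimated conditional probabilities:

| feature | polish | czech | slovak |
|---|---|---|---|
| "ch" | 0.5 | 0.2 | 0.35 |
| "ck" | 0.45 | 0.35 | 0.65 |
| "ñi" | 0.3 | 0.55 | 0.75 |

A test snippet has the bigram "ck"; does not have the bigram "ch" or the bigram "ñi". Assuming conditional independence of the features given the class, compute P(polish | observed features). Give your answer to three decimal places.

polish: 0.1 × (1−0.5) × 0.45 × (1−0.3) = 0.01575
czech: 0.55 × (1−0.2) × 0.35 × (1−0.55) = 0.0693
slovak: 0.35 × (1−0.35) × 0.65 × (1−0.75) = 0.03696875
P(polish | x) = 0.01575 / 0.12201875 ≈ 0.129

0.129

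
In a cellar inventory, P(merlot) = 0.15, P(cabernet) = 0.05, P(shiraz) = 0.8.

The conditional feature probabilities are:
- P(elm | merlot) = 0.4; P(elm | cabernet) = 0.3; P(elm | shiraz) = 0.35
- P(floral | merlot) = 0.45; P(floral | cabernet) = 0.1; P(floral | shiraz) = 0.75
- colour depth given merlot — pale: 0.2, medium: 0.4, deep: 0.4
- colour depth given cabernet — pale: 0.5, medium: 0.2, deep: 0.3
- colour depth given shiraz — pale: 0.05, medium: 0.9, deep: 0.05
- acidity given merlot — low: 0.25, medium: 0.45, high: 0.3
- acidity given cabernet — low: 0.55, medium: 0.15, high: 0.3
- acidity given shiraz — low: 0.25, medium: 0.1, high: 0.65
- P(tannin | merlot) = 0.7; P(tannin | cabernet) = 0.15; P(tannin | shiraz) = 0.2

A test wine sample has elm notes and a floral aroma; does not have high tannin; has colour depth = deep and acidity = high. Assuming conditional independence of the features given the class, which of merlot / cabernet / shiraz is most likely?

merlot: 0.15 × 0.4 × 0.45 × 0.4 × 0.3 × (1−0.7) = 0.000972
cabernet: 0.05 × 0.3 × 0.1 × 0.3 × 0.3 × (1−0.15) = 0.00011475
shiraz: 0.8 × 0.35 × 0.75 × 0.05 × 0.65 × (1−0.2) = 0.00546
Highest score → shiraz.

shiraz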